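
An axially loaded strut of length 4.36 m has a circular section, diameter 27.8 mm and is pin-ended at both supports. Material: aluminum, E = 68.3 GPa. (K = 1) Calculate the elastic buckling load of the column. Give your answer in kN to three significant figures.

P_cr ≈ 1.04 kN

I = πd⁴/64 = π×27.8⁴/64 = 2.932×10^4 mm⁴
I = 2.932×10^4 mm⁴ = 2.932×10^-8 m⁴
Effective length L_e = K·L = 1 × 4.36 = 4.360 m
P_cr = π²EI / L_e² = π² × 68.3×10⁹ × 2.932×10^-8 / 4.360² = 1.040×10^3 N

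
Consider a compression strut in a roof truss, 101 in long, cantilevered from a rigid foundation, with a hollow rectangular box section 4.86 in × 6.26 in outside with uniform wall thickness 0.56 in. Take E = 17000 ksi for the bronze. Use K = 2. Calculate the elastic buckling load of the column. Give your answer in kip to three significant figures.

Inner dimensions: h_i = 6.26 − 2×0.56 = 5.140 in, b_i = 4.86 − 2×0.56 = 3.740 in
Weak-axis I_min = (h_o·b_o³ − h_i·b_i³)/12 with b_o = 4.86, b_i = 3.740 in (shorter outer/inner sides).
I_min = (6.26×4.86³ − 5.140×3.740³)/12 = 37.48 in⁴
Effective length L_e = K·L = 2 × 101 = 202.0 in
P_cr = π²EI / L_e² = π² × 17000×10³ × 37.48 / 202.0² = 1.541×10^5 lb

P_cr ≈ 154 kip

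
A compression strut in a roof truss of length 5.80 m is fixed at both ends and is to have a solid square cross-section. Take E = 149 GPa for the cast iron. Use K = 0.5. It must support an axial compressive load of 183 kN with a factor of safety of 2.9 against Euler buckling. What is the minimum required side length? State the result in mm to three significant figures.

Required P_cr = n·P = 2.9 × 183 = 530.7 kN
L_e = K·L = 0.5 × 5.80 = 2.900 m
Required I = P_cr·L_e²/(π²E) = 5.307×10^5 × 2.900² / (π² × 1.49×10^11) = 3.035×10^-6 m⁴
I_req = 3.035×10^6 mm⁴
Solid square: I = a⁴/12  ⇒  a = (12I)^(1/4) = (12×3.035×10^6)^(1/4) = 77.7 mm

a ≈ 77.7 mm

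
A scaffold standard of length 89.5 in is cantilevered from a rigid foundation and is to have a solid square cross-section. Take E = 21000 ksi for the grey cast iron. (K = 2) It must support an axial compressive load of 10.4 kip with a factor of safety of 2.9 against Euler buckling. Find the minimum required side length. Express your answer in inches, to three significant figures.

Required P_cr = n·P = 2.9 × 10.4 = 30.16 kip
L_e = K·L = 2 × 89.5 = 179.0 in
Required I = P_cr·L_e²/(π²E) = 3.016×10^4 × 179.0² / (π² × 2.10×10^7) = 4.662 in⁴
Solid square: I = a⁴/12  ⇒  a = (12I)^(1/4) = (12×4.662)^(1/4) = 2.73 in

a ≈ 2.73 in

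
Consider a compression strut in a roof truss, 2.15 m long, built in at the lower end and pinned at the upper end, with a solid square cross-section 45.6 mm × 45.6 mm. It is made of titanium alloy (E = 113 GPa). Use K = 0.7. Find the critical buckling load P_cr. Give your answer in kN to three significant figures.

I = a⁴/12 = 45.6⁴/12 = 3.603×10^5 mm⁴
I = 3.603×10^5 mm⁴ = 3.603×10^-7 m⁴
Effective length L_e = K·L = 0.7 × 2.15 = 1.505 m
P_cr = π²EI / L_e² = π² × 113×10⁹ × 3.603×10^-7 / 1.505² = 1.774×10^5 N

P_cr ≈ 177 kN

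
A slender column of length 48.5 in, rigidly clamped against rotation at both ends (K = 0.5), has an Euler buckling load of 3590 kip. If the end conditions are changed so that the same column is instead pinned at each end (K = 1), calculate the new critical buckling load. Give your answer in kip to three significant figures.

P_cr ∝ 1/K², so P_cr,new = P_cr,old × (K_old/K_new)² = 3590 × (0.5/1)²
= 3590 × 0.2500 = 898 kip

P_cr ≈ 898 kip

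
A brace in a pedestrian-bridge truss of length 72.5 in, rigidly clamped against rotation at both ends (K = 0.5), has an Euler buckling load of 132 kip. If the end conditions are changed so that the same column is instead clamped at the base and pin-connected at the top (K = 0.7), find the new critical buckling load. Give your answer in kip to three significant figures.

P_cr ∝ 1/K², so P_cr,new = P_cr,old × (K_old/K_new)² = 132 × (0.5/0.7)²
= 132 × 0.5102 = 67.3 kip

P_cr ≈ 67.3 kip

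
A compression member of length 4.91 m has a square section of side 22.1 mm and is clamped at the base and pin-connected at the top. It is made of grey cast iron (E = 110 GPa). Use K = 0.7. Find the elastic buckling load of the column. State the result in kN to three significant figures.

P_cr ≈ 1.83 kN

I = a⁴/12 = 22.1⁴/12 = 1.988×10^4 mm⁴
I = 1.988×10^4 mm⁴ = 1.988×10^-8 m⁴
Effective length L_e = K·L = 0.7 × 4.91 = 3.437 m
P_cr = π²EI / L_e² = π² × 110×10⁹ × 1.988×10^-8 / 3.437² = 1.827×10^3 N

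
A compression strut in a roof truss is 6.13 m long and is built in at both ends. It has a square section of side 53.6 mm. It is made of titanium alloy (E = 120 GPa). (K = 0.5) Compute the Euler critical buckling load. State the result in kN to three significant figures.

P_cr ≈ 86.7 kN

I = a⁴/12 = 53.6⁴/12 = 6.878×10^5 mm⁴
I = 6.878×10^5 mm⁴ = 6.878×10^-7 m⁴
Effective length L_e = K·L = 0.5 × 6.13 = 3.065 m
P_cr = π²EI / L_e² = π² × 120×10⁹ × 6.878×10^-7 / 3.065² = 8.672×10^4 N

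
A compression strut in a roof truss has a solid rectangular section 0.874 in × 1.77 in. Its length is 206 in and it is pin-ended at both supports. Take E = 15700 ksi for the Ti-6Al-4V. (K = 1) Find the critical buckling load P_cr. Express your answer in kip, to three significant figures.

P_cr ≈ 0.360 kip

Buckling occurs about the weak axis: I_min = h·b³/12 with b = 0.874 in (the shorter side).
I_min = 1.77×0.874³/12 = 9.848×10^-2 in⁴
Effective length L_e = K·L = 1 × 206 = 206.0 in
P_cr = π²EI / L_e² = π² × 15700×10³ × 9.848×10^-2 / 206.0² = 359.6 lb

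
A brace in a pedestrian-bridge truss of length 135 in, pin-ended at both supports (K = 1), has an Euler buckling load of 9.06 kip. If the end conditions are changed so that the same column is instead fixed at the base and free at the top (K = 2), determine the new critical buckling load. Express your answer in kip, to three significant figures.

P_cr ≈ 2.26 kip

P_cr ∝ 1/K², so P_cr,new = P_cr,old × (K_old/K_new)² = 9.06 × (1/2)²
= 9.06 × 0.2500 = 2.26 kip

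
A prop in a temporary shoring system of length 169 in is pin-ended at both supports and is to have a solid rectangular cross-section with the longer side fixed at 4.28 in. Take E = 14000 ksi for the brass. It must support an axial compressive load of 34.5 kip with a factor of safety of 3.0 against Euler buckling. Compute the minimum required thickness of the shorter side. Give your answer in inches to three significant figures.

Required P_cr = n·P = 3.0 × 34.5 = 103.5 kip
L_e = K·L = 1 × 169 = 169.0 in
Required I = P_cr·L_e²/(π²E) = 1.035×10^5 × 169.0² / (π² × 1.40×10^7) = 21.39 in⁴
Rectangle, weak axis: I_min = h·b³/12 with h = 4.28 in fixed  ⇒  b = (12I/h)^(1/3) = 3.91 in

b ≈ 3.91 in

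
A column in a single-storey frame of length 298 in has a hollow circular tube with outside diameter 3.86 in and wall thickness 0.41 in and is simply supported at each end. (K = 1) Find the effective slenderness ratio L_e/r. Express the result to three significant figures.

Inner diameter d_i = 3.86 − 2×0.41 = 3.040 in
I = π(d_o⁴ − d_i⁴)/64 = π(3.86⁴ − 3.040⁴)/64 = 6.705 in⁴
A = 4.444 in²;  r_min = √(I/A) = √(6.705/4.444) = 1.228 in
L_e = K·L = 1 × 298 = 298.0 in
λ = L_e / r_min = 298.00 / 1.228 = 243

λ ≈ 243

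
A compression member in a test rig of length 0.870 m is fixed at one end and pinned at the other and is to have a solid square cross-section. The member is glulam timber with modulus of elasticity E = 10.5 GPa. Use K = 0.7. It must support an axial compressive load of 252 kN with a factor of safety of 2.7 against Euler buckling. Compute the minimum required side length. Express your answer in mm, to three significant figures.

a ≈ 73.5 mm

Required P_cr = n·P = 2.7 × 252 = 680.4 kN
L_e = K·L = 0.7 × 0.870 = 0.6090 m
Required I = P_cr·L_e²/(π²E) = 6.804×10^5 × 0.6090² / (π² × 1.05×10^10) = 2.435×10^-6 m⁴
I_req = 2.435×10^6 mm⁴
Solid square: I = a⁴/12  ⇒  a = (12I)^(1/4) = (12×2.435×10^6)^(1/4) = 73.5 mm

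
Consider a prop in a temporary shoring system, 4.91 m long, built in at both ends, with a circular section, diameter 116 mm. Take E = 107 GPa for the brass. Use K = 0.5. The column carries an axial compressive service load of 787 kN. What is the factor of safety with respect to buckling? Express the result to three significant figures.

I = πd⁴/64 = π×116⁴/64 = 8.888×10^6 mm⁴
I = 8.888×10^6 mm⁴ = 8.888×10^-6 m⁴
Effective length L_e = K·L = 0.5 × 4.91 = 2.455 m
P_cr = π²EI / L_e² = π² × 107×10⁹ × 8.888×10^-6 / 2.455² = 1.557×10^6 N
Factor of safety n = P_cr / P = 1557.3 / 787 = 1.98

n ≈ 1.98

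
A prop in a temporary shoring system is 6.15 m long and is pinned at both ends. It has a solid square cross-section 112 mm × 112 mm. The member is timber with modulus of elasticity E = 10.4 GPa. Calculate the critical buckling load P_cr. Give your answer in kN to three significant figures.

P_cr ≈ 35.6 kN

I = a⁴/12 = 112⁴/12 = 1.311×10^7 mm⁴
I = 1.311×10^7 mm⁴ = 1.311×10^-5 m⁴
Effective length L_e = K·L = 1 × 6.15 = 6.150 m
P_cr = π²EI / L_e² = π² × 10.4×10⁹ × 1.311×10^-5 / 6.150² = 3.559×10^4 N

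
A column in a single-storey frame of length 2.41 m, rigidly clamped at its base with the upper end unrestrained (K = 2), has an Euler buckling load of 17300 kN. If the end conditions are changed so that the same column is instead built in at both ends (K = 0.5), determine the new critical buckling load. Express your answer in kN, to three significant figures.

P_cr ∝ 1/K², so P_cr,new = P_cr,old × (K_old/K_new)² = 17300 × (2/0.5)²
= 17300 × 16.00 = 277000 kN

P_cr ≈ 277000 kN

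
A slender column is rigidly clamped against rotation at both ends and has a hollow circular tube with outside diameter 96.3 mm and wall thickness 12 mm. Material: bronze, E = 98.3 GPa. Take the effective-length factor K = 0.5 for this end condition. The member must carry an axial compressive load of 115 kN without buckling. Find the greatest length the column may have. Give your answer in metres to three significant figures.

L_max ≈ 9.86 m

Inner diameter d_i = 96.3 − 2×12 = 72.30 mm
I = π(d_o⁴ − d_i⁴)/64 = π(96.3⁴ − 72.30⁴)/64 = 2.880×10^6 mm⁴
I = 2.880×10^-6 m⁴
At the buckling limit P_cr = P = 1.150×10^5 N
From P_cr = π²EI/(K·L)²:  L = (1/K)·√(π²EI/P_cr) = (1/0.5)·√(π²×9.83×10^10×2.880×10^-6/1.150×10^5)
L = 9.86 m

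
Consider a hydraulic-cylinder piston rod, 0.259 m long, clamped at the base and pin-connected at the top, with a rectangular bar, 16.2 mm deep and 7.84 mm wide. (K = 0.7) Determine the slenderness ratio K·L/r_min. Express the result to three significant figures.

λ ≈ 80.1

For a rectangle r_min = b/√12 = 7.84/√12 = 2.263 mm
L_e = K·L = 0.7 × 0.259 m = 0.1813 m = 181.30 mm
λ = L_e / r_min = 181.30 / 2.263 = 80.1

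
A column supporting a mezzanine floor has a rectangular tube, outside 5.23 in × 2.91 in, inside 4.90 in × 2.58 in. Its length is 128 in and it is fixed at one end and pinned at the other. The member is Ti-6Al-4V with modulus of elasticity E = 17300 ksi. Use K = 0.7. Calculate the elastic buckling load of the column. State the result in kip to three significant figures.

Weak-axis I_min = (h_o·b_o³ − h_i·b_i³)/12 with b_o = 2.91, b_i = 2.580 in (shorter outer/inner sides).
I_min = (5.23×2.91³ − 4.900×2.580³)/12 = 3.727 in⁴
Effective length L_e = K·L = 0.7 × 128 = 89.60 in
P_cr = π²EI / L_e² = π² × 17300×10³ × 3.727 / 89.60² = 7.927×10^4 lb

P_cr ≈ 79.3 kip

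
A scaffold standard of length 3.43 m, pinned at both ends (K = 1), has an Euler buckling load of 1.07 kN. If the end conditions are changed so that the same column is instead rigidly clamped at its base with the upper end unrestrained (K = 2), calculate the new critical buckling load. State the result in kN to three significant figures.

P_cr ∝ 1/K², so P_cr,new = P_cr,old × (K_old/K_new)² = 1.07 × (1/2)²
= 1.07 × 0.2500 = 0.268 kN

P_cr ≈ 0.268 kN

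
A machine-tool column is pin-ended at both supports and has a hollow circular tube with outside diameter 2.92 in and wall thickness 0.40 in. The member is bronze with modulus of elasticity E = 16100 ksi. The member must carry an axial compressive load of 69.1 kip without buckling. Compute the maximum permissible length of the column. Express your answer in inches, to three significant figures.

L_max ≈ 77.0 in

Inner diameter d_i = 2.92 − 2×0.40 = 2.120 in
I = π(d_o⁴ − d_i⁴)/64 = π(2.92⁴ − 2.120⁴)/64 = 2.577 in⁴
At the buckling limit P_cr = P = 6.910×10^4 lb
From P_cr = π²EI/(K·L)²:  L = (1/K)·√(π²EI/P_cr) = (1/1)·√(π²×1.61×10^7×2.577/6.910×10^4)
L = 77.0 in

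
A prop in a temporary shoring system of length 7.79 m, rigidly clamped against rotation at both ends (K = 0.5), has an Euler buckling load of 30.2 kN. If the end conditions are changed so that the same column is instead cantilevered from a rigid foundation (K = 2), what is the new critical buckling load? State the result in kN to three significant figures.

P_cr ≈ 1.89 kN

P_cr ∝ 1/K², so P_cr,new = P_cr,old × (K_old/K_new)² = 30.2 × (0.5/2)²
= 30.2 × 0.06250 = 1.89 kN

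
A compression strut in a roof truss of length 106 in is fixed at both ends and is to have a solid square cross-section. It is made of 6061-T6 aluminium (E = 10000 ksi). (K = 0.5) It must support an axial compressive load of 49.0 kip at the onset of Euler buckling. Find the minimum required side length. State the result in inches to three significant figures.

L_e = K·L = 0.5 × 106 = 53.00 in
Required I = P_cr·L_e²/(π²E) = 4.900×10^4 × 53.00² / (π² × 1.00×10^7) = 1.395 in⁴
Solid square: I = a⁴/12  ⇒  a = (12I)^(1/4) = (12×1.395)^(1/4) = 2.02 in

a ≈ 2.02 in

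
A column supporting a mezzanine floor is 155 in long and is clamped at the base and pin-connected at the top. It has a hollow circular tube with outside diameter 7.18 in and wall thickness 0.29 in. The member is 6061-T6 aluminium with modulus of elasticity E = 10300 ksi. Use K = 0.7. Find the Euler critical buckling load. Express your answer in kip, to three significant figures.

P_cr ≈ 322 kip

Inner diameter d_i = 7.18 − 2×0.29 = 6.600 in
I = π(d_o⁴ − d_i⁴)/64 = π(7.18⁴ − 6.600⁴)/64 = 37.32 in⁴
Effective length L_e = K·L = 0.7 × 155 = 108.5 in
P_cr = π²EI / L_e² = π² × 10300×10³ × 37.32 / 108.5² = 3.222×10^5 lb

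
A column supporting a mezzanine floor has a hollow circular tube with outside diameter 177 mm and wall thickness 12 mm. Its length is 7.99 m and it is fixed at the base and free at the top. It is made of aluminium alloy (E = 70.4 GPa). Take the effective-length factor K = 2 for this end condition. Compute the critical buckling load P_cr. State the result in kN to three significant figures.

Inner diameter d_i = 177 − 2×12 = 153.0 mm
I = π(d_o⁴ − d_i⁴)/64 = π(177⁴ − 153.0⁴)/64 = 2.128×10^7 mm⁴
I = 2.128×10^7 mm⁴ = 2.128×10^-5 m⁴
Effective length L_e = K·L = 2 × 7.99 = 15.98 m
P_cr = π²EI / L_e² = π² × 70.4×10⁹ × 2.128×10^-5 / 15.98² = 5.790×10^4 N

P_cr ≈ 57.9 kN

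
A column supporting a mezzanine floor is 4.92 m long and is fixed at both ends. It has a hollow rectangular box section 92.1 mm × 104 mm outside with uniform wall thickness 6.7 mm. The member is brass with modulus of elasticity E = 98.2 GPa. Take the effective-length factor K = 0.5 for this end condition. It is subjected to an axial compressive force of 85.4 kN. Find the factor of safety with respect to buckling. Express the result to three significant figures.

n ≈ 5.80

Inner dimensions: h_i = 104 − 2×6.7 = 90.60 mm, b_i = 92.1 − 2×6.7 = 78.70 mm
Weak-axis I_min = (h_o·b_o³ − h_i·b_i³)/12 with b_o = 92.1, b_i = 78.70 mm (shorter outer/inner sides).
I_min = (104×92.1³ − 90.60×78.70³)/12 = 3.090×10^6 mm⁴
I = 3.090×10^6 mm⁴ = 3.090×10^-6 m⁴
Effective length L_e = K·L = 0.5 × 4.92 = 2.460 m
P_cr = π²EI / L_e² = π² × 98.2×10⁹ × 3.090×10^-6 / 2.460² = 4.950×10^5 N
Factor of safety n = P_cr / P = 494.95 / 85.4 = 5.80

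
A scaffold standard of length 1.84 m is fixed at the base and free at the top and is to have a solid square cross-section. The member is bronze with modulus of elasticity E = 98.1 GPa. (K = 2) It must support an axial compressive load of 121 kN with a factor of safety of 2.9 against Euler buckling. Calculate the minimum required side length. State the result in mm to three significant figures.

a ≈ 87.6 mm

Required P_cr = n·P = 2.9 × 121 = 350.9 kN
L_e = K·L = 2 × 1.84 = 3.680 m
Required I = P_cr·L_e²/(π²E) = 3.509×10^5 × 3.680² / (π² × 9.81×10^10) = 4.908×10^-6 m⁴
I_req = 4.908×10^6 mm⁴
Solid square: I = a⁴/12  ⇒  a = (12I)^(1/4) = (12×4.908×10^6)^(1/4) = 87.6 mm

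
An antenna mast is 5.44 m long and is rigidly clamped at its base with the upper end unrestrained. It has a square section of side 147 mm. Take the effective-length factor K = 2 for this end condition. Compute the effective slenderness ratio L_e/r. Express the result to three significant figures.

λ ≈ 256

I = a⁴/12 = 147⁴/12 = 3.891×10^7 mm⁴
A = 2.161×10^4 mm²;  r_min = √(I/A) = √(3.891×10^7/2.161×10^4) = 42.44 mm
L_e = K·L = 2 × 5.44 m = 10.88 m = 10880 mm
λ = L_e / r_min = 10880 / 42.44 = 256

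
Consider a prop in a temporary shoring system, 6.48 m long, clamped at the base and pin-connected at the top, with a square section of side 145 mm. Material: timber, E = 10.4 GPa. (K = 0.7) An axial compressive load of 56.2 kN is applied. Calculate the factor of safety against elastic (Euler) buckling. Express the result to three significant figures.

n ≈ 3.27

I = a⁴/12 = 145⁴/12 = 3.684×10^7 mm⁴
I = 3.684×10^7 mm⁴ = 3.684×10^-5 m⁴
Effective length L_e = K·L = 0.7 × 6.48 = 4.536 m
P_cr = π²EI / L_e² = π² × 10.4×10⁹ × 3.684×10^-5 / 4.536² = 1.838×10^5 N
Factor of safety n = P_cr / P = 183.77 / 56.2 = 3.27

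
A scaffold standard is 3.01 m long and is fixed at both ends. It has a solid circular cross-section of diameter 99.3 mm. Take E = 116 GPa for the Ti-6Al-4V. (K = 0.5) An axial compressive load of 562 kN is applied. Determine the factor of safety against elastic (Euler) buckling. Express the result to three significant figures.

I = πd⁴/64 = π×99.3⁴/64 = 4.773×10^6 mm⁴
I = 4.773×10^6 mm⁴ = 4.773×10^-6 m⁴
Effective length L_e = K·L = 0.5 × 3.01 = 1.505 m
P_cr = π²EI / L_e² = π² × 116×10⁹ × 4.773×10^-6 / 1.505² = 2.412×10^6 N
Factor of safety n = P_cr / P = 2412.4 / 562 = 4.29

n ≈ 4.29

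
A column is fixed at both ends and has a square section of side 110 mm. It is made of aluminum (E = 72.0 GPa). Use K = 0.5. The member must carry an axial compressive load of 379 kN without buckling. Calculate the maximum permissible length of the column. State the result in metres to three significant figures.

I = a⁴/12 = 110⁴/12 = 1.220×10^7 mm⁴
I = 1.220×10^-5 m⁴
At the buckling limit P_cr = P = 3.790×10^5 N
From P_cr = π²EI/(K·L)²:  L = (1/K)·√(π²EI/P_cr) = (1/0.5)·√(π²×7.20×10^10×1.220×10^-5/3.790×10^5)
L = 9.57 m

L_max ≈ 9.57 m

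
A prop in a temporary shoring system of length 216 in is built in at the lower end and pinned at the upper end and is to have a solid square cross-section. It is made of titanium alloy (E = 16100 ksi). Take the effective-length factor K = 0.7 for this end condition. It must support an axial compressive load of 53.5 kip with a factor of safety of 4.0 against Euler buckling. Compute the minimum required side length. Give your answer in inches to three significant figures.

a ≈ 4.38 in

Required P_cr = n·P = 4.0 × 53.5 = 214.0 kip
L_e = K·L = 0.7 × 216 = 151.2 in
Required I = P_cr·L_e²/(π²E) = 2.140×10^5 × 151.2² / (π² × 1.61×10^7) = 30.79 in⁴
Solid square: I = a⁴/12  ⇒  a = (12I)^(1/4) = (12×30.79)^(1/4) = 4.38 in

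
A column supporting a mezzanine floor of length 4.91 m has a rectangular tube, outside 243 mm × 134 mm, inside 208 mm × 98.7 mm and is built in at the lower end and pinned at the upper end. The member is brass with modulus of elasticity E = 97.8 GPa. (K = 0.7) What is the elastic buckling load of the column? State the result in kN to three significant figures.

P_cr ≈ 2620 kN

Weak-axis I_min = (h_o·b_o³ − h_i·b_i³)/12 with b_o = 134, b_i = 98.70 mm (shorter outer/inner sides).
I_min = (243×134³ − 208.0×98.70³)/12 = 3.206×10^7 mm⁴
I = 3.206×10^7 mm⁴ = 3.206×10^-5 m⁴
Effective length L_e = K·L = 0.7 × 4.91 = 3.437 m
P_cr = π²EI / L_e² = π² × 97.8×10⁹ × 3.206×10^-5 / 3.437² = 2.619×10^6 N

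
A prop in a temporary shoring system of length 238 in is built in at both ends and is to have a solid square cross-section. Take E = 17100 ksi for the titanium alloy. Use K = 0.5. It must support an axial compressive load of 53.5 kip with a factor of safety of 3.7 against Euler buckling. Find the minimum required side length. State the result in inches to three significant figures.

Required P_cr = n·P = 3.7 × 53.5 = 198.0 kip
L_e = K·L = 0.5 × 238 = 119.0 in
Required I = P_cr·L_e²/(π²E) = 1.980×10^5 × 119.0² / (π² × 1.71×10^7) = 16.61 in⁴
Solid square: I = a⁴/12  ⇒  a = (12I)^(1/4) = (12×16.61)^(1/4) = 3.76 in

a ≈ 3.76 in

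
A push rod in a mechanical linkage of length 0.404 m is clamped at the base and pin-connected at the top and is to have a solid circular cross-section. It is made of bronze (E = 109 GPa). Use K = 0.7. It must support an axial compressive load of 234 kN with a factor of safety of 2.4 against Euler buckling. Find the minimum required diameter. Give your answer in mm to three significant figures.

d ≈ 30.4 mm

Required P_cr = n·P = 2.4 × 234 = 561.6 kN
L_e = K·L = 0.7 × 0.404 = 0.2828 m
Required I = P_cr·L_e²/(π²E) = 5.616×10^5 × 0.2828² / (π² × 1.09×10^11) = 4.175×10^-8 m⁴
I_req = 4.175×10^4 mm⁴
Solid circle: I = πd⁴/64  ⇒  d = (64I/π)^(1/4) = (64×4.175×10^4/π)^(1/4) = 30.4 mm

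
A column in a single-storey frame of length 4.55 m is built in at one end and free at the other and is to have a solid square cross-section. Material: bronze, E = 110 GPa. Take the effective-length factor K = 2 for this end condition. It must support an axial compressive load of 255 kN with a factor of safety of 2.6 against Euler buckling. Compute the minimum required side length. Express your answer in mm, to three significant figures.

Required P_cr = n·P = 2.6 × 255 = 663.0 kN
L_e = K·L = 2 × 4.55 = 9.100 m
Required I = P_cr·L_e²/(π²E) = 6.630×10^5 × 9.100² / (π² × 1.10×10^11) = 5.057×10^-5 m⁴
I_req = 5.057×10^7 mm⁴
Solid square: I = a⁴/12  ⇒  a = (12I)^(1/4) = (12×5.057×10^7)^(1/4) = 157 mm

a ≈ 157 mm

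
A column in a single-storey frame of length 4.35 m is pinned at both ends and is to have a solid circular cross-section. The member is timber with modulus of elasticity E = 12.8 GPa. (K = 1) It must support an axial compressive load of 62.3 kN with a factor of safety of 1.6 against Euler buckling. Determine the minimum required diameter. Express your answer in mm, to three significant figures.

Required P_cr = n·P = 1.6 × 62.3 = 99.68 kN
L_e = K·L = 1 × 4.35 = 4.350 m
Required I = P_cr·L_e²/(π²E) = 9.968×10^4 × 4.350² / (π² × 1.28×10^10) = 1.493×10^-5 m⁴
I_req = 1.493×10^7 mm⁴
Solid circle: I = πd⁴/64  ⇒  d = (64I/π)^(1/4) = (64×1.493×10^7/π)^(1/4) = 132 mm

d ≈ 132 mm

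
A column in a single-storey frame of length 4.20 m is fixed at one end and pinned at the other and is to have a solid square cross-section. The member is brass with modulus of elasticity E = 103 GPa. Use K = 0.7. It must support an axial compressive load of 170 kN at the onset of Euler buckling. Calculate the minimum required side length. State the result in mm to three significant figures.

L_e = K·L = 0.7 × 4.20 = 2.940 m
Required I = P_cr·L_e²/(π²E) = 1.700×10^5 × 2.940² / (π² × 1.03×10^11) = 1.445×10^-6 m⁴
I_req = 1.445×10^6 mm⁴
Solid square: I = a⁴/12  ⇒  a = (12I)^(1/4) = (12×1.445×10^6)^(1/4) = 64.5 mm

a ≈ 64.5 mm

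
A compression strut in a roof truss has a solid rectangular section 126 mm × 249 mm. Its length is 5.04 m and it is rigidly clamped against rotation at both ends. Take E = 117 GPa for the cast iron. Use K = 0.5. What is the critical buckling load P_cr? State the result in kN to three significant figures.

P_cr ≈ 7550 kN

Buckling occurs about the weak axis: I_min = h·b³/12 with b = 126 mm (the shorter side).
I_min = 249×126³/12 = 4.151×10^7 mm⁴
I = 4.151×10^7 mm⁴ = 4.151×10^-5 m⁴
Effective length L_e = K·L = 0.5 × 5.04 = 2.520 m
P_cr = π²EI / L_e² = π² × 117×10⁹ × 4.151×10^-5 / 2.520² = 7.548×10^6 N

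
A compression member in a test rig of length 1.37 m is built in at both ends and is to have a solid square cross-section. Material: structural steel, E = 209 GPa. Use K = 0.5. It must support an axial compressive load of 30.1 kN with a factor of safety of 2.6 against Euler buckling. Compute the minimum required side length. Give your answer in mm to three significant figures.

Required P_cr = n·P = 2.6 × 30.1 = 78.26 kN
L_e = K·L = 0.5 × 1.37 = 0.6850 m
Required I = P_cr·L_e²/(π²E) = 7.826×10^4 × 0.6850² / (π² × 2.09×10^11) = 1.780×10^-8 m⁴
I_req = 1.780×10^4 mm⁴
Solid square: I = a⁴/12  ⇒  a = (12I)^(1/4) = (12×1.780×10^4)^(1/4) = 21.5 mm

a ≈ 21.5 mm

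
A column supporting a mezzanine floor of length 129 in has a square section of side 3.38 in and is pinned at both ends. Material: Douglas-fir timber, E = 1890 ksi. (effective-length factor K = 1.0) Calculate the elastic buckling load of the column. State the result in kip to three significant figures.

P_cr ≈ 12.2 kip

I = a⁴/12 = 3.38⁴/12 = 10.88 in⁴
Effective length L_e = K·L = 1 × 129 = 129.0 in
P_cr = π²EI / L_e² = π² × 1890×10³ × 10.88 / 129.0² = 1.219×10^4 lb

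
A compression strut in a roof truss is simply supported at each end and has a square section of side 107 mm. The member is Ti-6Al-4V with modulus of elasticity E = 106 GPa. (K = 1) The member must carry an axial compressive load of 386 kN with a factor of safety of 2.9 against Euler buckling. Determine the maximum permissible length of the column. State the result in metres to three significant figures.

L_max ≈ 3.20 m

I = a⁴/12 = 107⁴/12 = 1.092×10^7 mm⁴
I = 1.092×10^-5 m⁴
Required critical load P_cr = n·P = 2.9 × 386 = 1119 kN = 1.119×10^6 N
From P_cr = π²EI/(K·L)²:  L = (1/K)·√(π²EI/P_cr) = (1/1)·√(π²×1.06×10^11×1.092×10^-5/1.119×10^6)
L = 3.20 m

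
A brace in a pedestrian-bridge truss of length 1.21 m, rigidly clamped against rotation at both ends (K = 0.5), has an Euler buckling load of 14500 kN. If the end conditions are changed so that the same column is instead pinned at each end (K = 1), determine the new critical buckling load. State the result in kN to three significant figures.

P_cr ∝ 1/K², so P_cr,new = P_cr,old × (K_old/K_new)² = 14500 × (0.5/1)²
= 14500 × 0.2500 = 3620 kN

P_cr ≈ 3620 kN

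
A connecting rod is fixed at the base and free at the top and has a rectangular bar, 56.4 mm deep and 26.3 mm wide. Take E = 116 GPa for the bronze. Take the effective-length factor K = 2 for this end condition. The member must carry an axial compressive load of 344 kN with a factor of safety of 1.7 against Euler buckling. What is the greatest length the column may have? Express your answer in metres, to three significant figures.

L_max ≈ 0.205 m

Buckling occurs about the weak axis: I_min = h·b³/12 with b = 26.3 mm (the shorter side).
I_min = 56.4×26.3³/12 = 8.550×10^4 mm⁴
I = 8.550×10^-8 m⁴
Required critical load P_cr = n·P = 1.7 × 344 = 584.8 kN = 5.848×10^5 N
From P_cr = π²EI/(K·L)²:  L = (1/K)·√(π²EI/P_cr) = (1/2)·√(π²×1.16×10^11×8.550×10^-8/5.848×10^5)
L = 0.205 m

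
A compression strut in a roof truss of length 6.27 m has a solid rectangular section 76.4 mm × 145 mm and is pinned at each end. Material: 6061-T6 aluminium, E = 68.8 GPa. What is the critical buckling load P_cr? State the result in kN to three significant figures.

P_cr ≈ 93.1 kN

Buckling occurs about the weak axis: I_min = h·b³/12 with b = 76.4 mm (the shorter side).
I_min = 145×76.4³/12 = 5.388×10^6 mm⁴
I = 5.388×10^6 mm⁴ = 5.388×10^-6 m⁴
Effective length L_e = K·L = 1 × 6.27 = 6.270 m
P_cr = π²EI / L_e² = π² × 68.8×10⁹ × 5.388×10^-6 / 6.270² = 9.307×10^4 N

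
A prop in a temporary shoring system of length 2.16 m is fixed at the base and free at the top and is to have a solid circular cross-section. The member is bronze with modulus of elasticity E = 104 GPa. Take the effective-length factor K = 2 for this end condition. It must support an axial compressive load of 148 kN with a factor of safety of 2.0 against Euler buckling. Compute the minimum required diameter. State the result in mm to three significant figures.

d ≈ 102 mm

Required P_cr = n·P = 2.0 × 148 = 296.0 kN
L_e = K·L = 2 × 2.16 = 4.320 m
Required I = P_cr·L_e²/(π²E) = 2.960×10^5 × 4.320² / (π² × 1.04×10^11) = 5.382×10^-6 m⁴
I_req = 5.382×10^6 mm⁴
Solid circle: I = πd⁴/64  ⇒  d = (64I/π)^(1/4) = (64×5.382×10^6/π)^(1/4) = 102 mm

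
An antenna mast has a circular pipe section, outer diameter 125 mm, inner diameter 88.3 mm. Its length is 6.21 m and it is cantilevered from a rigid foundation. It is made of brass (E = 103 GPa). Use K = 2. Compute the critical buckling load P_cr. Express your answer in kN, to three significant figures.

P_cr ≈ 59.3 kN

d_o = 125 mm, d_i = 88.3 mm
I = π(d_o⁴ − d_i⁴)/64 = π(125⁴ − 88.30⁴)/64 = 9.000×10^6 mm⁴
I = 9.000×10^6 mm⁴ = 9.000×10^-6 m⁴
Effective length L_e = K·L = 2 × 6.21 = 12.42 m
P_cr = π²EI / L_e² = π² × 103×10⁹ × 9.000×10^-6 / 12.42² = 5.931×10^4 N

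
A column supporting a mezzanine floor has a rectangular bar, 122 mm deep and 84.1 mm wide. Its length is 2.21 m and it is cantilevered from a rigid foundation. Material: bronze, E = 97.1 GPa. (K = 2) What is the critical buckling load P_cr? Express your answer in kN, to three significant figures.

Buckling occurs about the weak axis: I_min = h·b³/12 with b = 84.1 mm (the shorter side).
I_min = 122×84.1³/12 = 6.047×10^6 mm⁴
I = 6.047×10^6 mm⁴ = 6.047×10^-6 m⁴
Effective length L_e = K·L = 2 × 2.21 = 4.420 m
P_cr = π²EI / L_e² = π² × 97.1×10⁹ × 6.047×10^-6 / 4.420² = 2.966×10^5 N

P_cr ≈ 297 kN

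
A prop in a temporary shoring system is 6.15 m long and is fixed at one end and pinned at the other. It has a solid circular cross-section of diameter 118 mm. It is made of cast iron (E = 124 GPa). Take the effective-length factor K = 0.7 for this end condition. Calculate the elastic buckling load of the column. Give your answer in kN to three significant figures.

I = πd⁴/64 = π×118⁴/64 = 9.517×10^6 mm⁴
I = 9.517×10^6 mm⁴ = 9.517×10^-6 m⁴
Effective length L_e = K·L = 0.7 × 6.15 = 4.305 m
P_cr = π²EI / L_e² = π² × 124×10⁹ × 9.517×10^-6 / 4.305² = 6.285×10^5 N

P_cr ≈ 628 kN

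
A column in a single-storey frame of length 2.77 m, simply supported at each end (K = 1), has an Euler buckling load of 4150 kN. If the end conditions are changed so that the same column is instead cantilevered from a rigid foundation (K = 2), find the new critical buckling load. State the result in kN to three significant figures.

P_cr ≈ 1040 kN

P_cr ∝ 1/K², so P_cr,new = P_cr,old × (K_old/K_new)² = 4150 × (1/2)²
= 4150 × 0.2500 = 1040 kN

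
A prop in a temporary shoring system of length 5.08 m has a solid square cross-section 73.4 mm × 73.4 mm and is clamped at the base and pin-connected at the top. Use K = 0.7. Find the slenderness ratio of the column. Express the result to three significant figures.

For a square r = a/√12 = 73.4/√12 = 21.19 mm
L_e = K·L = 0.7 × 5.08 m = 3.556 m = 3556.0 mm
λ = L_e / r_min = 3556.0 / 21.19 = 168

λ ≈ 168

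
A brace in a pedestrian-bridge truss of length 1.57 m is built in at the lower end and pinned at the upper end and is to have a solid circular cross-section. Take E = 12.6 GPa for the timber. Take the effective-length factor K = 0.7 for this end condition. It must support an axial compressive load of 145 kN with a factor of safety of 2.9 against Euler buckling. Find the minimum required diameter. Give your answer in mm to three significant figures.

d ≈ 95.5 mm

Required P_cr = n·P = 2.9 × 145 = 420.5 kN
L_e = K·L = 0.7 × 1.57 = 1.099 m
Required I = P_cr·L_e²/(π²E) = 4.205×10^5 × 1.099² / (π² × 1.26×10^10) = 4.084×10^-6 m⁴
I_req = 4.084×10^6 mm⁴
Solid circle: I = πd⁴/64  ⇒  d = (64I/π)^(1/4) = (64×4.084×10^6/π)^(1/4) = 95.5 mm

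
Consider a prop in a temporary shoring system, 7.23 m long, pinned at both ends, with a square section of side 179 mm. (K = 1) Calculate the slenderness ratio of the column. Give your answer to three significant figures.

λ ≈ 140

I = a⁴/12 = 179⁴/12 = 8.555×10^7 mm⁴
A = 3.204×10^4 mm²;  r_min = √(I/A) = √(8.555×10^7/3.204×10^4) = 51.67 mm
L_e = K·L = 1 × 7.23 m = 7.230 m = 7230.0 mm
λ = L_e / r_min = 7230.0 / 51.67 = 140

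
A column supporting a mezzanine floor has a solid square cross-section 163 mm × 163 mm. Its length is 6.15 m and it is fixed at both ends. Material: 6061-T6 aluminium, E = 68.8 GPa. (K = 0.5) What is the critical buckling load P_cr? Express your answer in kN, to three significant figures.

P_cr ≈ 4220 kN

I = a⁴/12 = 163⁴/12 = 5.883×10^7 mm⁴
I = 5.883×10^7 mm⁴ = 5.883×10^-5 m⁴
Effective length L_e = K·L = 0.5 × 6.15 = 3.075 m
P_cr = π²EI / L_e² = π² × 68.8×10⁹ × 5.883×10^-5 / 3.075² = 4.224×10^6 N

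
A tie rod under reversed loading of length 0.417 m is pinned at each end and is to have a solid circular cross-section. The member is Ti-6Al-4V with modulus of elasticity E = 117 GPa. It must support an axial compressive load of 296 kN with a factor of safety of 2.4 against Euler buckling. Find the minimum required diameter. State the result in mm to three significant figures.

d ≈ 38.4 mm

Required P_cr = n·P = 2.4 × 296 = 710.4 kN
L_e = K·L = 1 × 0.417 = 0.4170 m
Required I = P_cr·L_e²/(π²E) = 7.104×10^5 × 0.4170² / (π² × 1.17×10^11) = 1.070×10^-7 m⁴
I_req = 1.070×10^5 mm⁴
Solid circle: I = πd⁴/64  ⇒  d = (64I/π)^(1/4) = (64×1.070×10^5/π)^(1/4) = 38.4 mm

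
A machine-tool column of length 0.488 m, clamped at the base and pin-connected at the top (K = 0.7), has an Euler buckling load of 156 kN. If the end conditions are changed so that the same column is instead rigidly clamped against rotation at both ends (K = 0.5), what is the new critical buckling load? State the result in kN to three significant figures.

P_cr ∝ 1/K², so P_cr,new = P_cr,old × (K_old/K_new)² = 156 × (0.7/0.5)²
= 156 × 1.960 = 306 kN

P_cr ≈ 306 kN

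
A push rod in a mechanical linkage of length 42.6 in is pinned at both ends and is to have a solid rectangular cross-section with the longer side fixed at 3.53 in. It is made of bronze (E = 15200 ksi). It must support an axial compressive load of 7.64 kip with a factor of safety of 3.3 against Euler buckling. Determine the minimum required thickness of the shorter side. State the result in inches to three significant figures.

Required P_cr = n·P = 3.3 × 7.64 = 25.21 kip
L_e = K·L = 1 × 42.6 = 42.60 in
Required I = P_cr·L_e²/(π²E) = 2.521×10^4 × 42.60² / (π² × 1.52×10^7) = 0.3050 in⁴
Rectangle, weak axis: I_min = h·b³/12 with h = 3.53 in fixed  ⇒  b = (12I/h)^(1/3) = 1.01 in

b ≈ 1.01 in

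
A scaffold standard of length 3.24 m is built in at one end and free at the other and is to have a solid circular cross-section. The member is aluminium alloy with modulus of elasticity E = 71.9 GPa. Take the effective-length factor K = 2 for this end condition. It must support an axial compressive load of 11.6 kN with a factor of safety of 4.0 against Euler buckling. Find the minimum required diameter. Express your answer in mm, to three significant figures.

d ≈ 86.5 mm

Required P_cr = n·P = 4.0 × 11.6 = 46.40 kN
L_e = K·L = 2 × 3.24 = 6.480 m
Required I = P_cr·L_e²/(π²E) = 4.640×10^4 × 6.480² / (π² × 7.19×10^10) = 2.746×10^-6 m⁴
I_req = 2.746×10^6 mm⁴
Solid circle: I = πd⁴/64  ⇒  d = (64I/π)^(1/4) = (64×2.746×10^6/π)^(1/4) = 86.5 mm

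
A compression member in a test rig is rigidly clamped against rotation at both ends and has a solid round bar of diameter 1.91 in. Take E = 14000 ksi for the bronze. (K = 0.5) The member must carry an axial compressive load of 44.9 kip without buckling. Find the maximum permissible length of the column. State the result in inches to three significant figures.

L_max ≈ 89.7 in

I = πd⁴/64 = π×1.91⁴/64 = 0.6533 in⁴
At the buckling limit P_cr = P = 4.490×10^4 lb
From P_cr = π²EI/(K·L)²:  L = (1/K)·√(π²EI/P_cr) = (1/0.5)·√(π²×1.40×10^7×0.6533/4.490×10^4)
L = 89.7 in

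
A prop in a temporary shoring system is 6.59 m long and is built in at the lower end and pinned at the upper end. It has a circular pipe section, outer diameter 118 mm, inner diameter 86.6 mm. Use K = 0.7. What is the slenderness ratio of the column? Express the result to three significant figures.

λ ≈ 126

d_o = 118 mm, d_i = 86.6 mm
I = π(d_o⁴ − d_i⁴)/64 = π(118⁴ − 86.60⁴)/64 = 6.756×10^6 mm⁴
A = 5.046×10^3 mm²;  r_min = √(I/A) = √(6.756×10^6/5.046×10^3) = 36.59 mm
L_e = K·L = 0.7 × 6.59 m = 4.613 m = 4613.0 mm
λ = L_e / r_min = 4613.0 / 36.59 = 126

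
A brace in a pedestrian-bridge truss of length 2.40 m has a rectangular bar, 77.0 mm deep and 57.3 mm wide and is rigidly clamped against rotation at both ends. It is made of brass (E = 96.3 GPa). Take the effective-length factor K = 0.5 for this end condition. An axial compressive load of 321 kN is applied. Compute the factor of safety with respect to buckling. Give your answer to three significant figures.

Buckling occurs about the weak axis: I_min = h·b³/12 with b = 57.3 mm (the shorter side).
I_min = 77.0×57.3³/12 = 1.207×10^6 mm⁴
I = 1.207×10^6 mm⁴ = 1.207×10^-6 m⁴
Effective length L_e = K·L = 0.5 × 2.40 = 1.200 m
P_cr = π²EI / L_e² = π² × 96.3×10⁹ × 1.207×10^-6 / 1.200² = 7.968×10^5 N
Factor of safety n = P_cr / P = 796.78 / 321 = 2.48

n ≈ 2.48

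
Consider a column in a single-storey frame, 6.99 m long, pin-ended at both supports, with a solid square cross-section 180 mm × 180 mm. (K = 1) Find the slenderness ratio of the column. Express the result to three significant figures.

λ ≈ 135

I = a⁴/12 = 180⁴/12 = 8.748×10^7 mm⁴
A = 3.240×10^4 mm²;  r_min = √(I/A) = √(8.748×10^7/3.240×10^4) = 51.96 mm
L_e = K·L = 1 × 6.99 m = 6.990 m = 6990.0 mm
λ = L_e / r_min = 6990.0 / 51.96 = 135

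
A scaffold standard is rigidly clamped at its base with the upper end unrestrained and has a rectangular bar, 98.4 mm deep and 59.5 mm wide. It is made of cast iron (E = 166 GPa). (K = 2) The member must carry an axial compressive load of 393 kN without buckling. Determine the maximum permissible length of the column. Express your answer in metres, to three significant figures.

Buckling occurs about the weak axis: I_min = h·b³/12 with b = 59.5 mm (the shorter side).
I_min = 98.4×59.5³/12 = 1.727×10^6 mm⁴
I = 1.727×10^-6 m⁴
At the buckling limit P_cr = P = 3.930×10^5 N
From P_cr = π²EI/(K·L)²:  L = (1/K)·√(π²EI/P_cr) = (1/2)·√(π²×1.66×10^11×1.727×10^-6/3.930×10^5)
L = 1.34 m

L_max ≈ 1.34 m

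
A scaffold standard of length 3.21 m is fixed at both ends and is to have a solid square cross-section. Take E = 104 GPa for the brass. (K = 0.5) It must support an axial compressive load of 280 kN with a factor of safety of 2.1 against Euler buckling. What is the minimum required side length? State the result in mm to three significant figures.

Required P_cr = n·P = 2.1 × 280 = 588.0 kN
L_e = K·L = 0.5 × 3.21 = 1.605 m
Required I = P_cr·L_e²/(π²E) = 5.880×10^5 × 1.605² / (π² × 1.04×10^11) = 1.476×10^-6 m⁴
I_req = 1.476×10^6 mm⁴
Solid square: I = a⁴/12  ⇒  a = (12I)^(1/4) = (12×1.476×10^6)^(1/4) = 64.9 mm

a ≈ 64.9 mm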